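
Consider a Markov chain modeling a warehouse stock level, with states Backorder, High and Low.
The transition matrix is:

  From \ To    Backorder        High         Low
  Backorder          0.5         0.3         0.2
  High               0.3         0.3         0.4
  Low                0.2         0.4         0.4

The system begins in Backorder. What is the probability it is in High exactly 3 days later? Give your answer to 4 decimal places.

0.3300

Propagate the distribution vector 3 days from Backorder.
After 0 days: (1.0000, 0.0000, 0.0000)
After 1 day: (0.5000, 0.3000, 0.2000)
After 2 days: (0.3800, 0.3200, 0.3000)
After 3 days: (0.3460, 0.3300, 0.3240)
P(in High after 3 days) = 0.3300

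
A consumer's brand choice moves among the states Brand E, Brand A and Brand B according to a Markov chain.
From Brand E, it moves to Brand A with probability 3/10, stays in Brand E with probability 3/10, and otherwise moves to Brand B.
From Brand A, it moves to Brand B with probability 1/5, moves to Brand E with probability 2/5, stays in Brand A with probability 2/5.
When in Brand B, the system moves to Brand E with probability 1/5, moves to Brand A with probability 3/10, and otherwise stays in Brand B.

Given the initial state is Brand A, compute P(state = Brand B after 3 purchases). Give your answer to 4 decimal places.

Propagate the distribution vector 3 purchases from Brand A.
After 0 purchases: (0.0000, 1.0000, 0.0000)
After 1 purchase: (0.4000, 0.4000, 0.2000)
After 2 purchases: (0.3200, 0.3400, 0.3400)
After 3 purchases: (0.3000, 0.3340, 0.3660)
P(in Brand B after 3 purchases) = 0.3660

0.3660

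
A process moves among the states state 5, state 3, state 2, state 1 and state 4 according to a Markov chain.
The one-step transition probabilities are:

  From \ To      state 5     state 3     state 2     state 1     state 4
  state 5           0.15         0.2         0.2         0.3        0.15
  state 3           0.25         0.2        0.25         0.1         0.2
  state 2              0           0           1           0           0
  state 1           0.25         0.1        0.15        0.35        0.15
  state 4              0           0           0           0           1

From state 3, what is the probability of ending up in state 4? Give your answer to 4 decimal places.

Let h(s) be the probability of absorption at state 4 starting from transient state s. Then h(state 4) = 1 and h(state 2) = 0. By first-step analysis:
h(state 5) = 0.15·h(state 5) + 0.2·h(state 3) + 0.2·0 + 0.3·h(state 1) + 0.15·1
h(state 3) = 0.25·h(state 5) + 0.2·h(state 3) + 0.25·0 + 0.1·h(state 1) + 0.2·1
h(state 1) = 0.25·h(state 5) + 0.1·h(state 3) + 0.15·0 + 0.35·h(state 1) + 0.15·1
Solving: h(state 5) = 0.4490, h(state 3) = 0.4494, h(state 1) = 0.4726.
Starting from state 3, the probability is 0.4494.

0.4494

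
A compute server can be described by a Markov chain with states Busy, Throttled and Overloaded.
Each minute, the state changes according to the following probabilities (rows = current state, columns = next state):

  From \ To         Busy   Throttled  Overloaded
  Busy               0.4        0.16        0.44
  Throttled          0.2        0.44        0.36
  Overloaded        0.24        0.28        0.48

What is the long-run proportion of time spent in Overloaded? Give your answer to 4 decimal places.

Let the stationary distribution be π with π = πP and π_1 + π_2 + π_3 = 1.
π_1 = 0.4·π_1 + 0.2·π_2 + 0.24·π_3
π_2 = 0.16·π_1 + 0.44·π_2 + 0.28·π_3
Solving with the normalization constraint gives π = (0.2717, 0.2945, 0.4338).
So the stationary probability of Overloaded is 0.4338.

0.4338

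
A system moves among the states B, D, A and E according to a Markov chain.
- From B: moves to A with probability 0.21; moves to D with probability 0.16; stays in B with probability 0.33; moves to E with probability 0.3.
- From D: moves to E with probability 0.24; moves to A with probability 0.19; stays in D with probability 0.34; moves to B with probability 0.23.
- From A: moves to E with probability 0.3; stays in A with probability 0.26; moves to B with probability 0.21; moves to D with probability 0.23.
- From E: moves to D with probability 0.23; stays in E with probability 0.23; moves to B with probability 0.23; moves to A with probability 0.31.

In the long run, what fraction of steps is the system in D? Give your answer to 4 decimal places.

0.2388

Let the stationary distribution be π with π = πP and π_1 + π_2 + π_3 + π_4 = 1.
π_1 = 0.33·π_1 + 0.23·π_2 + 0.21·π_3 + 0.23·π_4
π_2 = 0.16·π_1 + 0.34·π_2 + 0.23·π_3 + 0.23·π_4
π_3 = 0.21·π_1 + 0.19·π_2 + 0.26·π_3 + 0.31·π_4
Solving with the normalization constraint gives π = (0.2501, 0.2388, 0.2441, 0.2670).
So the stationary probability of D is 0.2388.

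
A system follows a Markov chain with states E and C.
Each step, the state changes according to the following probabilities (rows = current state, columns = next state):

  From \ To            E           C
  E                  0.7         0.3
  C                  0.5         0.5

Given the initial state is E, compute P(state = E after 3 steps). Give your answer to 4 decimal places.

Propagate the distribution vector 3 steps from E.
After 0 steps: (1.0000, 0.0000)
After 1 step: (0.7000, 0.3000)
After 2 steps: (0.6400, 0.3600)
After 3 steps: (0.6280, 0.3720)
P(in E after 3 steps) = 0.6280

0.6280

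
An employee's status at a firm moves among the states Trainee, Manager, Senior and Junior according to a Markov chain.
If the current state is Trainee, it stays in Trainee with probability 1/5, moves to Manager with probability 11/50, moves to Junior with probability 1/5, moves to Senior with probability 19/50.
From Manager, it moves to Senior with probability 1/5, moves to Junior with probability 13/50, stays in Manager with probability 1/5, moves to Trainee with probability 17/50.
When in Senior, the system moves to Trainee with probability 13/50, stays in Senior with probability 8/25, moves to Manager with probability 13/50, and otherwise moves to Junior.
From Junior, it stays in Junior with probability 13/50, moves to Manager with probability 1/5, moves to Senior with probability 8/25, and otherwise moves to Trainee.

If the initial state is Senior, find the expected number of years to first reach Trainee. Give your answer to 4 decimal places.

3.6962

Let t(s) be the expected number of years to first reach Trainee from state s, with t(Trainee) = 0. Conditioning on the first year:
t(Manager) = 1 + 0.2·t(Manager) + 0.2·t(Senior) + 0.26·t(Junior)
t(Senior) = 1 + 0.26·t(Manager) + 0.32·t(Senior) + 0.16·t(Junior)
t(Junior) = 1 + 0.2·t(Manager) + 0.32·t(Senior) + 0.26·t(Junior)
Solving: t(Manager) = 3.4344, t(Senior) = 3.6962, t(Junior) = 3.8779.
Expected years from Senior to Trainee: 3.6962.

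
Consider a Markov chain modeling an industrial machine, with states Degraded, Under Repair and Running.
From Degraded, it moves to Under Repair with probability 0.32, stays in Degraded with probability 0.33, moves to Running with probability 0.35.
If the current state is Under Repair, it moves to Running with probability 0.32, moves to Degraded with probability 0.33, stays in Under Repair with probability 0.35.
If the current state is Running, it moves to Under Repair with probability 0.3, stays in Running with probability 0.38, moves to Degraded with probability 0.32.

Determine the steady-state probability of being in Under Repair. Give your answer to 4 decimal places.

0.3227

Let the stationary distribution be π with π = πP and π_1 + π_2 + π_3 = 1.
π_1 = 0.33·π_1 + 0.33·π_2 + 0.32·π_3
π_2 = 0.32·π_1 + 0.35·π_2 + 0.3·π_3
Solving with the normalization constraint gives π = (0.3265, 0.3227, 0.3508).
So the stationary probability of Under Repair is 0.3227.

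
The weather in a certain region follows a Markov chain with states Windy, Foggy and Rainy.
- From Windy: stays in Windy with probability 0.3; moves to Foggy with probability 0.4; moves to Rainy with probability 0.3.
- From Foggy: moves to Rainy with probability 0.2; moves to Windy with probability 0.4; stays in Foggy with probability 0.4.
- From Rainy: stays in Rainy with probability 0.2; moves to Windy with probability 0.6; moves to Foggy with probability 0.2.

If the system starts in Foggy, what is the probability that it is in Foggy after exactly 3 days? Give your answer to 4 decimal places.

0.3520

Propagate the distribution vector 3 days from Foggy.
After 0 days: (0.0000, 1.0000, 0.0000)
After 1 day: (0.4000, 0.4000, 0.2000)
After 2 days: (0.4000, 0.3600, 0.2400)
After 3 days: (0.4080, 0.3520, 0.2400)
P(in Foggy after 3 days) = 0.3520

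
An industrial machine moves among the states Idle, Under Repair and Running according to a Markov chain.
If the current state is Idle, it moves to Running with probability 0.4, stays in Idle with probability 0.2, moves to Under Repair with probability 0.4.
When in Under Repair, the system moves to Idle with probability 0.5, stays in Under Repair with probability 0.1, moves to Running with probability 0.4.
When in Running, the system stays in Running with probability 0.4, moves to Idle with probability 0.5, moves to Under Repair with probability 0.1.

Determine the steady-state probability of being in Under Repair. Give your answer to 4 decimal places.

Let the stationary distribution be π with π = πP and π_1 + π_2 + π_3 = 1.
π_1 = 0.2·π_1 + 0.5·π_2 + 0.5·π_3
π_2 = 0.4·π_1 + 0.1·π_2 + 0.1·π_3
Solving with the normalization constraint gives π = (0.3846, 0.2154, 0.4000).
So the stationary probability of Under Repair is 0.2154.

0.2154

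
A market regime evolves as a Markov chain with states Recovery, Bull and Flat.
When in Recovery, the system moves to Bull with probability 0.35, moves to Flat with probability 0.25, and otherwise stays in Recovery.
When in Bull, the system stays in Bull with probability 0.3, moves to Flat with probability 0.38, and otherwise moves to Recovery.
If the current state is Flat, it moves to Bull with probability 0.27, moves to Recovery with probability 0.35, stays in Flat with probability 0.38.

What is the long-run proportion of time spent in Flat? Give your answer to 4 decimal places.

0.3334

Let the stationary distribution be π with π = πP and π_1 + π_2 + π_3 = 1.
π_1 = 0.4·π_1 + 0.32·π_2 + 0.35·π_3
π_2 = 0.35·π_1 + 0.3·π_2 + 0.27·π_3
Solving with the normalization constraint gives π = (0.3587, 0.3079, 0.3334).
So the stationary probability of Flat is 0.3334.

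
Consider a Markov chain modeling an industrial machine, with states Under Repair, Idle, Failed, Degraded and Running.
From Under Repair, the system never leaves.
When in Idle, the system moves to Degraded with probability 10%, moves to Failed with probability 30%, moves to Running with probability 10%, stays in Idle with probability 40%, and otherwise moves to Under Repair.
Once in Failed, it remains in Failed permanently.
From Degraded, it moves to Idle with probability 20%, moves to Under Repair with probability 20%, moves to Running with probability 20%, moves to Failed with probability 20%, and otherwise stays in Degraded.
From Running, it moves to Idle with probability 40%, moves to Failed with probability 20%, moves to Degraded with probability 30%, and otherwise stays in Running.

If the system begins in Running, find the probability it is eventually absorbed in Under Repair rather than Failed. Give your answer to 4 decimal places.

0.2470

Let h(s) be the probability of absorption at Under Repair starting from transient state s. Then h(Under Repair) = 1 and h(Failed) = 0. By first-step analysis:
h(Idle) = 0.1·1 + 0.4·h(Idle) + 0.3·0 + 0.1·h(Degraded) + 0.1·h(Running)
h(Degraded) = 0.2·1 + 0.2·h(Idle) + 0.2·0 + 0.2·h(Degraded) + 0.2·h(Running)
h(Running) = 0.4·h(Idle) + 0.2·0 + 0.3·h(Degraded) + 0.1·h(Running)
Solving: h(Idle) = 0.2711, h(Degraded) = 0.3795, h(Running) = 0.2470.
Starting from Running, the probability is 0.2470.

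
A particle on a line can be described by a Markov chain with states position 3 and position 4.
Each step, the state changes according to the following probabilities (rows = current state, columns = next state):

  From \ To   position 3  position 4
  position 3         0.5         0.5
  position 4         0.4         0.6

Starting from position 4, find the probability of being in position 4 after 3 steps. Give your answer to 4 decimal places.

0.5560

Propagate the distribution vector 3 steps from position 4.
After 0 steps: (0.0000, 1.0000)
After 1 step: (0.4000, 0.6000)
After 2 steps: (0.4400, 0.5600)
After 3 steps: (0.4440, 0.5560)
P(in position 4 after 3 steps) = 0.5560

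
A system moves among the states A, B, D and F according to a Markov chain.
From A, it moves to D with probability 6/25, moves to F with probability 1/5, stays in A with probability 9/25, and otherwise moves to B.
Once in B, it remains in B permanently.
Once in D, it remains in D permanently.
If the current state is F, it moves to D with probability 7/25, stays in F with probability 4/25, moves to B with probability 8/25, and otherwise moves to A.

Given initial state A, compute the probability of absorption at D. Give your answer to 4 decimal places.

0.5261

Let h(s) be the probability of absorption at D starting from transient state s. Then h(D) = 1 and h(B) = 0. By first-step analysis:
h(A) = 0.36·h(A) + 0.2·0 + 0.24·1 + 0.2·h(F)
h(F) = 0.24·h(A) + 0.32·0 + 0.28·1 + 0.16·h(F)
Solving: h(A) = 0.5261, h(F) = 0.4837.
Starting from A, the probability is 0.5261.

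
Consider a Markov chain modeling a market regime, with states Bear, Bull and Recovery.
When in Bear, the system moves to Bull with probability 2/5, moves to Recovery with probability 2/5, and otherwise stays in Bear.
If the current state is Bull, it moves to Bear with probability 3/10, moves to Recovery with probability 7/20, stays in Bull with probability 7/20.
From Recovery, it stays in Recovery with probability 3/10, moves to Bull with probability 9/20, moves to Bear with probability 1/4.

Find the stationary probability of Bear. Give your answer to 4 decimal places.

Let the stationary distribution be π with π = πP and π_1 + π_2 + π_3 = 1.
π_1 = 0.2·π_1 + 0.3·π_2 + 0.25·π_3
π_2 = 0.4·π_1 + 0.35·π_2 + 0.45·π_3
Solving with the normalization constraint gives π = (0.2570, 0.3974, 0.3456).
So the stationary probability of Bear is 0.2570.

0.2570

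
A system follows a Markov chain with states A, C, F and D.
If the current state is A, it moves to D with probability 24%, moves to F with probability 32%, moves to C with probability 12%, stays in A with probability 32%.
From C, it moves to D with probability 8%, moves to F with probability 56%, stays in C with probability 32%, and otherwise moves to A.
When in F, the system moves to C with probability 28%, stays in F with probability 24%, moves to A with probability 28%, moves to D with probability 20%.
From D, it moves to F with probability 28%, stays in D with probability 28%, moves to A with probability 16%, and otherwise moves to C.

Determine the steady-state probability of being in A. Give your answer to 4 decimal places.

0.2031

Let the stationary distribution be π with π = πP and π_1 + π_2 + π_3 + π_4 = 1.
π_1 = 0.32·π_1 + 0.04·π_2 + 0.28·π_3 + 0.16·π_4
π_2 = 0.12·π_1 + 0.32·π_2 + 0.28·π_3 + 0.28·π_4
π_3 = 0.32·π_1 + 0.56·π_2 + 0.24·π_3 + 0.28·π_4
Solving with the normalization constraint gives π = (0.2031, 0.2578, 0.3465, 0.1926).
So the stationary probability of A is 0.2031.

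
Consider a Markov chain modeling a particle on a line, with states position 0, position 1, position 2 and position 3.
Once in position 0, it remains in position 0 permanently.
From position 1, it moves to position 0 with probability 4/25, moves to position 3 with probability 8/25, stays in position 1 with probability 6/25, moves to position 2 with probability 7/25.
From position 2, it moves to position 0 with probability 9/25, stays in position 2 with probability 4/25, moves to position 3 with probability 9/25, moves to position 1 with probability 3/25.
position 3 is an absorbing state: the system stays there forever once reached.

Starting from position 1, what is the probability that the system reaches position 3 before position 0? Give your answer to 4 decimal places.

0.6111

Let h(s) be the probability of absorption at position 3 starting from transient state s. Then h(position 3) = 1 and h(position 0) = 0. By first-step analysis:
h(position 1) = 0.16·0 + 0.24·h(position 1) + 0.28·h(position 2) + 0.32·1
h(position 2) = 0.36·0 + 0.12·h(position 1) + 0.16·h(position 2) + 0.36·1
Solving: h(position 1) = 0.6111, h(position 2) = 0.5159.
Starting from position 1, the probability is 0.6111.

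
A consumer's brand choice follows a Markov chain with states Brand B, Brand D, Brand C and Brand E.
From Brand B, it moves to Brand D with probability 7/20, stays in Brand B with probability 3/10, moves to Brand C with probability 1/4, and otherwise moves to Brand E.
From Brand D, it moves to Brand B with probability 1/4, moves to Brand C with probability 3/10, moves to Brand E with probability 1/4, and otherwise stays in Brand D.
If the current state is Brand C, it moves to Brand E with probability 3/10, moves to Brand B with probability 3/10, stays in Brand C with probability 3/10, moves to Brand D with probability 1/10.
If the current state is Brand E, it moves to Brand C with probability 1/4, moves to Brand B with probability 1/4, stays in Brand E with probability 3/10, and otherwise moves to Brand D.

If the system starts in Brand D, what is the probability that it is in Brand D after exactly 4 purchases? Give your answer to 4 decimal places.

Propagate the distribution vector 4 purchases from Brand D.
After 0 purchases: (0.0000, 1.0000, 0.0000, 0.0000)
After 1 purchase: (0.2500, 0.2000, 0.3000, 0.2500)
After 2 purchases: (0.2775, 0.2075, 0.2750, 0.2400)
After 3 purchases: (0.2776, 0.2141, 0.2741, 0.2341)
After 4 purchases: (0.2776, 0.2142, 0.2744, 0.2338)
P(in Brand D after 4 purchases) = 0.2142

0.2142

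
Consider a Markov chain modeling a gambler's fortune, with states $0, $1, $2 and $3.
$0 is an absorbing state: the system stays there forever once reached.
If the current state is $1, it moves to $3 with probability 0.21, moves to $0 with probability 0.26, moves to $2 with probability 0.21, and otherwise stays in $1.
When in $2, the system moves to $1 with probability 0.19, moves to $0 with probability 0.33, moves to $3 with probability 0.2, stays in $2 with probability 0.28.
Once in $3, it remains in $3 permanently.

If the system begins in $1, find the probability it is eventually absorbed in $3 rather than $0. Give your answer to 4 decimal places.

Let h(s) be the probability of absorption at $3 starting from transient state s. Then h($3) = 1 and h($0) = 0. By first-step analysis:
h($1) = 0.26·0 + 0.32·h($1) + 0.21·h($2) + 0.21·1
h($2) = 0.33·0 + 0.19·h($1) + 0.28·h($2) + 0.2·1
Solving: h($1) = 0.4296, h($2) = 0.3911.
Starting from $1, the probability is 0.4296.

0.4296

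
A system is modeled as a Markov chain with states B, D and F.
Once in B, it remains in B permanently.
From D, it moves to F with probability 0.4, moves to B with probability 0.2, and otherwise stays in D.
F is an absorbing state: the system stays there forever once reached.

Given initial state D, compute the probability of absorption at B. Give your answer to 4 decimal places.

Let h(s) be the probability of absorption at B starting from transient state s. Then h(B) = 1 and h(F) = 0. By first-step analysis:
h(D) = 0.2·1 + 0.4·h(D) + 0.4·0
Solving: h(D) = 0.3333.
Starting from D, the probability is 0.3333.

0.3333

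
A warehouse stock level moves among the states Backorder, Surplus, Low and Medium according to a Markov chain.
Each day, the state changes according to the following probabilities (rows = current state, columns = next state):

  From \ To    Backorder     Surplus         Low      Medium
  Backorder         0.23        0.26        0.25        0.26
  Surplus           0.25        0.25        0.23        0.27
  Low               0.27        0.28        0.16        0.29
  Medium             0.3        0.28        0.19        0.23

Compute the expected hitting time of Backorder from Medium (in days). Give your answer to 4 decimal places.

3.5643

Let t(s) be the expected number of days to first reach Backorder from state s, with t(Backorder) = 0. Conditioning on the first day:
t(Surplus) = 1 + 0.25·t(Surplus) + 0.23·t(Low) + 0.27·t(Medium)
t(Low) = 1 + 0.28·t(Surplus) + 0.16·t(Low) + 0.29·t(Medium)
t(Medium) = 1 + 0.28·t(Surplus) + 0.19·t(Low) + 0.23·t(Medium)
Solving: t(Surplus) = 3.7414, t(Low) = 3.6682, t(Medium) = 3.5643.
Expected days from Medium to Backorder: 3.5643.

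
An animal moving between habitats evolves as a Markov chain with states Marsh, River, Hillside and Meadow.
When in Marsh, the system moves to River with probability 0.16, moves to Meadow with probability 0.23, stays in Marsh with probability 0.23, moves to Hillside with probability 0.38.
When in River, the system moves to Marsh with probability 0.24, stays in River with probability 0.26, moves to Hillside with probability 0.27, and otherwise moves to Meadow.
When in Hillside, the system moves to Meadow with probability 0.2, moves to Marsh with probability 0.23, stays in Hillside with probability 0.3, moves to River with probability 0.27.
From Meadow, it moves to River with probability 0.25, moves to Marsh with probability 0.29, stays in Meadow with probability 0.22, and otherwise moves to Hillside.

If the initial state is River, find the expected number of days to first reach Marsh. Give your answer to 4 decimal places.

Let t(s) be the expected number of days to first reach Marsh from state s, with t(Marsh) = 0. Conditioning on the first day:
t(River) = 1 + 0.26·t(River) + 0.27·t(Hillside) + 0.23·t(Meadow)
t(Hillside) = 1 + 0.27·t(River) + 0.3·t(Hillside) + 0.2·t(Meadow)
t(Meadow) = 1 + 0.25·t(River) + 0.24·t(Hillside) + 0.22·t(Meadow)
Solving: t(River) = 4.0279, t(Hillside) = 4.0757, t(Meadow) = 3.8271.
Expected days from River to Marsh: 4.0279.

4.0279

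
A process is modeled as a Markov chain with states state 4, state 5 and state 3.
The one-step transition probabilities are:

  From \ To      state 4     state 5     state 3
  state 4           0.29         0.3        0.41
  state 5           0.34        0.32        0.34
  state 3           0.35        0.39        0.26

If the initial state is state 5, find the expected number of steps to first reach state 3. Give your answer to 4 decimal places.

2.7574

Let t(s) be the expected number of steps to first reach state 3 from state s, with t(state 3) = 0. Conditioning on the first step:
t(state 4) = 1 + 0.29·t(state 4) + 0.3·t(state 5)
t(state 5) = 1 + 0.34·t(state 4) + 0.32·t(state 5)
Solving: t(state 4) = 2.5735, t(state 5) = 2.7574.
Expected steps from state 5 to state 3: 2.7574.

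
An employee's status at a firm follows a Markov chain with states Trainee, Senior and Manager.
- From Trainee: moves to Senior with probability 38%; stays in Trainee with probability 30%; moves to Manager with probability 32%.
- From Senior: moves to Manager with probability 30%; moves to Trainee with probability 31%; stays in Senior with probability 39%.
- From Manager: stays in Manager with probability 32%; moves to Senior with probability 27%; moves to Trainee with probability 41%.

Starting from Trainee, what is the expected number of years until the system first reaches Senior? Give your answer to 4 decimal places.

Let t(s) be the expected number of years to first reach Senior from state s, with t(Senior) = 0. Conditioning on the first year:
t(Trainee) = 1 + 0.3·t(Trainee) + 0.32·t(Manager)
t(Manager) = 1 + 0.41·t(Trainee) + 0.32·t(Manager)
Solving: t(Trainee) = 2.9002, t(Manager) = 3.2193.
Expected years from Trainee to Senior: 2.9002.

2.9002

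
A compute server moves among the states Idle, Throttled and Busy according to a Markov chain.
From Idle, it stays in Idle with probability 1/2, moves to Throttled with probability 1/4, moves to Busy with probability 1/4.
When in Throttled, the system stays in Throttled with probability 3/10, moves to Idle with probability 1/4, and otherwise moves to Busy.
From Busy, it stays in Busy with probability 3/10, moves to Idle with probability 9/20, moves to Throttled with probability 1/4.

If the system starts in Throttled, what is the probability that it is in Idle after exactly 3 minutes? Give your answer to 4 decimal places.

Propagate the distribution vector 3 minutes from Throttled.
After 0 minutes: (0.0000, 1.0000, 0.0000)
After 1 minute: (0.2500, 0.3000, 0.4500)
After 2 minutes: (0.4025, 0.2650, 0.3325)
After 3 minutes: (0.4171, 0.2633, 0.3196)
P(in Idle after 3 minutes) = 0.4171

0.4171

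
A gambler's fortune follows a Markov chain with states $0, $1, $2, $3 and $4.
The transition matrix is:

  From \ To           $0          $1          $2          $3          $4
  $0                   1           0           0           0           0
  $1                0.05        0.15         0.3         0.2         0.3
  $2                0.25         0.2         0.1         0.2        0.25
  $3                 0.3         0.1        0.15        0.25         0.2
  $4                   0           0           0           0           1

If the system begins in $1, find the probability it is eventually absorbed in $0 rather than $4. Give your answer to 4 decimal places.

0.3550

Let h(s) be the probability of absorption at $0 starting from transient state s. Then h($0) = 1 and h($4) = 0. By first-step analysis:
h($1) = 0.05·1 + 0.15·h($1) + 0.3·h($2) + 0.2·h($3) + 0.3·0
h($2) = 0.25·1 + 0.2·h($1) + 0.1·h($2) + 0.2·h($3) + 0.25·0
h($3) = 0.3·1 + 0.1·h($1) + 0.15·h($2) + 0.25·h($3) + 0.2·0
Solving: h($1) = 0.3550, h($2) = 0.4773, h($3) = 0.5428.
Starting from $1, the probability is 0.3550.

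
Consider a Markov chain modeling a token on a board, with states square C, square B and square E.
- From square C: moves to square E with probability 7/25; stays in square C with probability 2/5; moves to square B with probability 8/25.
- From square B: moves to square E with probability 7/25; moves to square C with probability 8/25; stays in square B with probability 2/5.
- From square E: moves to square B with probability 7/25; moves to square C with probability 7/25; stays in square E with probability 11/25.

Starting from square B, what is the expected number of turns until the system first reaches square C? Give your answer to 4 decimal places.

3.2609

Let t(s) be the expected number of turns to first reach square C from state s, with t(square C) = 0. Conditioning on the first turn:
t(square B) = 1 + 0.4·t(square B) + 0.28·t(square E)
t(square E) = 1 + 0.28·t(square B) + 0.44·t(square E)
Solving: t(square B) = 3.2609, t(square E) = 3.4161.
Expected turns from square B to square C: 3.2609.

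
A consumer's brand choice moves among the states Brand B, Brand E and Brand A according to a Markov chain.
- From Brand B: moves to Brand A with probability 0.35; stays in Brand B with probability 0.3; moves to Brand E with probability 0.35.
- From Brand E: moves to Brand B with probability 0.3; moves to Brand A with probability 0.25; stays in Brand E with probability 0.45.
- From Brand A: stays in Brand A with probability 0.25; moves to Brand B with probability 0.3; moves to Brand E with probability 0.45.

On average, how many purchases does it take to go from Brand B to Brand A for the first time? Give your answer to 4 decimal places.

Let t(s) be the expected number of purchases to first reach Brand A from state s, with t(Brand A) = 0. Conditioning on the first purchase:
t(Brand B) = 1 + 0.3·t(Brand B) + 0.35·t(Brand E)
t(Brand E) = 1 + 0.3·t(Brand B) + 0.45·t(Brand E)
Solving: t(Brand B) = 3.2143, t(Brand E) = 3.5714.
Expected purchases from Brand B to Brand A: 3.2143.

3.2143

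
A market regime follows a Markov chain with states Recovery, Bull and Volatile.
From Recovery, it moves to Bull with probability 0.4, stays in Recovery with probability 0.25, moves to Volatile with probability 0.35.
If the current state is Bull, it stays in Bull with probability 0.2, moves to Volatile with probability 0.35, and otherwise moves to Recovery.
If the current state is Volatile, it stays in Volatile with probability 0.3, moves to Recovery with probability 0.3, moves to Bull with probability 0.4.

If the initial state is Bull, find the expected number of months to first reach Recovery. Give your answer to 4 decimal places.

2.5000

Let t(s) be the expected number of months to first reach Recovery from state s, with t(Recovery) = 0. Conditioning on the first month:
t(Bull) = 1 + 0.2·t(Bull) + 0.35·t(Volatile)
t(Volatile) = 1 + 0.4·t(Bull) + 0.3·t(Volatile)
Solving: t(Bull) = 2.5000, t(Volatile) = 2.8571.
Expected months from Bull to Recovery: 2.5000.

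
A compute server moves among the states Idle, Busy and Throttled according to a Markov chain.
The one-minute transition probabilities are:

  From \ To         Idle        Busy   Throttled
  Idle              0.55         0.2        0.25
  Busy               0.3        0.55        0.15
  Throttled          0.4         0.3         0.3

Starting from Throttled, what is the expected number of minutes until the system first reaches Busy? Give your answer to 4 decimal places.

3.9535

Let t(s) be the expected number of minutes to first reach Busy from state s, with t(Busy) = 0. Conditioning on the first minute:
t(Idle) = 1 + 0.55·t(Idle) + 0.25·t(Throttled)
t(Throttled) = 1 + 0.4·t(Idle) + 0.3·t(Throttled)
Solving: t(Idle) = 4.4186, t(Throttled) = 3.9535.
Expected minutes from Throttled to Busy: 3.9535.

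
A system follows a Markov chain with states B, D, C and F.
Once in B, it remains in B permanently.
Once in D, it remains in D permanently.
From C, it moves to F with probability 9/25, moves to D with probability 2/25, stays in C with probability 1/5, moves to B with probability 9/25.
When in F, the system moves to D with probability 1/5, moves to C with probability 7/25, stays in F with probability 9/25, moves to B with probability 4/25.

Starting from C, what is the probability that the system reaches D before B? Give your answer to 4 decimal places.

Let h(s) be the probability of absorption at D starting from transient state s. Then h(D) = 1 and h(B) = 0. By first-step analysis:
h(C) = 0.36·0 + 0.08·1 + 0.2·h(C) + 0.36·h(F)
h(F) = 0.16·0 + 0.2·1 + 0.28·h(C) + 0.36·h(F)
Solving: h(C) = 0.2996, h(F) = 0.4436.
Starting from C, the probability is 0.2996.

0.2996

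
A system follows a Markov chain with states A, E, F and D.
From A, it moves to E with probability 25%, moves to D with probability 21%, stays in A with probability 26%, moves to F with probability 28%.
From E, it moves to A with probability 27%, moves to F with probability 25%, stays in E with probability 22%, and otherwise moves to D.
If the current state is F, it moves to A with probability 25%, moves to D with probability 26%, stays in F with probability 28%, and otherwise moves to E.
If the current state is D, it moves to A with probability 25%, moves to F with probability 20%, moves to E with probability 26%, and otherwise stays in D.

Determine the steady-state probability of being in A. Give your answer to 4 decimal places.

0.2573

Let the stationary distribution be π with π = πP and π_1 + π_2 + π_3 + π_4 = 1.
π_1 = 0.26·π_1 + 0.27·π_2 + 0.25·π_3 + 0.25·π_4
π_2 = 0.25·π_1 + 0.22·π_2 + 0.21·π_3 + 0.26·π_4
π_3 = 0.28·π_1 + 0.25·π_2 + 0.28·π_3 + 0.2·π_4
Solving with the normalization constraint gives π = (0.2573, 0.2354, 0.2526, 0.2548).
So the stationary probability of A is 0.2573.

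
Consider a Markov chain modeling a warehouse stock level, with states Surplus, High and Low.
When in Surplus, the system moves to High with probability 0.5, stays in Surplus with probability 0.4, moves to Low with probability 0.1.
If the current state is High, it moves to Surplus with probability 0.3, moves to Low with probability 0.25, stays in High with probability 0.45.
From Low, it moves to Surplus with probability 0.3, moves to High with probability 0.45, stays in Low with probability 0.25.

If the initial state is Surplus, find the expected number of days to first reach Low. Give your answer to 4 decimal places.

5.8333

Let t(s) be the expected number of days to first reach Low from state s, with t(Low) = 0. Conditioning on the first day:
t(Surplus) = 1 + 0.4·t(Surplus) + 0.5·t(High)
t(High) = 1 + 0.3·t(Surplus) + 0.45·t(High)
Solving: t(Surplus) = 5.8333, t(High) = 5.0000.
Expected days from Surplus to Low: 5.8333.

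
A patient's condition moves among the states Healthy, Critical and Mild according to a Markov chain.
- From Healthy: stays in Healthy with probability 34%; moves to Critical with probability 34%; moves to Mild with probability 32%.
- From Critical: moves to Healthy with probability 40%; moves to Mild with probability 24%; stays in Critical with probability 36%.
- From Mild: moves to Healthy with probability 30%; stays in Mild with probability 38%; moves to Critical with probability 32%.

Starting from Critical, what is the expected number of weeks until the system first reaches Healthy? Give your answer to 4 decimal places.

2.6875

Let t(s) be the expected number of weeks to first reach Healthy from state s, with t(Healthy) = 0. Conditioning on the first week:
t(Critical) = 1 + 0.36·t(Critical) + 0.24·t(Mild)
t(Mild) = 1 + 0.32·t(Critical) + 0.38·t(Mild)
Solving: t(Critical) = 2.6875, t(Mild) = 3.0000.
Expected weeks from Critical to Healthy: 2.6875.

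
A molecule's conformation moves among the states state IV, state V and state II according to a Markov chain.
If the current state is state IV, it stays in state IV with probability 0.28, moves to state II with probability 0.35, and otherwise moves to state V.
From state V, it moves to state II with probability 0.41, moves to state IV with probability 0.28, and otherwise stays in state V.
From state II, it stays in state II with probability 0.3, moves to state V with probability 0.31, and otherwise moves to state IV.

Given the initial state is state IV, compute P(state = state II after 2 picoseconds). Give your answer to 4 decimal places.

Sum over the intermediate state after 1 picosecond:
P = P(state IV→state IV)·P(state IV→state II) + P(state IV→state V)·P(state V→state II) + P(state IV→state II)·P(state II→state II)
  = 0.28×0.35 + 0.37×0.41 + 0.35×0.3
  = 0.0980 + 0.1517 + 0.1050 = 0.3547

0.3547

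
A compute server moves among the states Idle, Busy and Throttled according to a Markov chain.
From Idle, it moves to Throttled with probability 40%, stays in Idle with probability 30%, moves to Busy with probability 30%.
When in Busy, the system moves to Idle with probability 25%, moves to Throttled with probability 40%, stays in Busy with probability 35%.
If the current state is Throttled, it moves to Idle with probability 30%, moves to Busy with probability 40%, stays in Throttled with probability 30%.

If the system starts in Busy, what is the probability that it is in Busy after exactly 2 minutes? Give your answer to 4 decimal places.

0.3575

Sum over the intermediate state after 1 minute:
P = P(Busy→Idle)·P(Idle→Busy) + P(Busy→Busy)·P(Busy→Busy) + P(Busy→Throttled)·P(Throttled→Busy)
  = 0.25×0.3 + 0.35×0.35 + 0.4×0.4
  = 0.0750 + 0.1225 + 0.1600 = 0.3575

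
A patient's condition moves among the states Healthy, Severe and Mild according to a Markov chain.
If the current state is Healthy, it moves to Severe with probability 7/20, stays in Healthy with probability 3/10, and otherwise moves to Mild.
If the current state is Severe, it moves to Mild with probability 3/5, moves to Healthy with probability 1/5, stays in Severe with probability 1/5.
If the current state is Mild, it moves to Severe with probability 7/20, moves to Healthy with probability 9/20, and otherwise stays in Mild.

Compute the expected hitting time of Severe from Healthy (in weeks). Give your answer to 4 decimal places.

2.8571

Let t(s) be the expected number of weeks to first reach Severe from state s, with t(Severe) = 0. Conditioning on the first week:
t(Healthy) = 1 + 0.3·t(Healthy) + 0.35·t(Mild)
t(Mild) = 1 + 0.45·t(Healthy) + 0.2·t(Mild)
Solving: t(Healthy) = 2.8571, t(Mild) = 2.8571.
Expected weeks from Healthy to Severe: 2.8571.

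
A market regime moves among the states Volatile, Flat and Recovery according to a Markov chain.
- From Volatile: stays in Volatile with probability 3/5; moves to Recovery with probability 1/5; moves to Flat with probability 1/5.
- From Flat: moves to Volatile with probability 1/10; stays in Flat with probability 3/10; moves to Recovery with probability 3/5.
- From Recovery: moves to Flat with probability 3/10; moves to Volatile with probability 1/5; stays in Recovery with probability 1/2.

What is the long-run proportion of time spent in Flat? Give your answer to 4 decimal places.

0.2712

Let the stationary distribution be π with π = πP and π_1 + π_2 + π_3 = 1.
π_1 = 0.6·π_1 + 0.1·π_2 + 0.2·π_3
π_2 = 0.2·π_1 + 0.3·π_2 + 0.3·π_3
Solving with the normalization constraint gives π = (0.2881, 0.2712, 0.4407).
So the stationary probability of Flat is 0.2712.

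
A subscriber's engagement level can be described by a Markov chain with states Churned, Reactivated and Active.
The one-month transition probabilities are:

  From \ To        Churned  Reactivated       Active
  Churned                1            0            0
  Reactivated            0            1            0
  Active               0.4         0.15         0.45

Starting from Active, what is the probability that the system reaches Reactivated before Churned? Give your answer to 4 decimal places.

Let h(s) be the probability of absorption at Reactivated starting from transient state s. Then h(Reactivated) = 1 and h(Churned) = 0. By first-step analysis:
h(Active) = 0.4·0 + 0.15·1 + 0.45·h(Active)
Solving: h(Active) = 0.2727.
Starting from Active, the probability is 0.2727.

0.2727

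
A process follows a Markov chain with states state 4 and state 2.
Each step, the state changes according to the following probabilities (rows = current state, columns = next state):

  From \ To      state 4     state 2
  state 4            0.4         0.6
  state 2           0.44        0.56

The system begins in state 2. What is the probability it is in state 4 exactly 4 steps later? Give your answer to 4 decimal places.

Propagate the distribution vector 4 steps from state 2.
After 0 steps: (0.0000, 1.0000)
After 1 step: (0.4400, 0.5600)
After 2 steps: (0.4224, 0.5776)
After 3 steps: (0.4231, 0.5769)
After 4 steps: (0.4231, 0.5769)
P(in state 4 after 4 steps) = 0.4231

0.4231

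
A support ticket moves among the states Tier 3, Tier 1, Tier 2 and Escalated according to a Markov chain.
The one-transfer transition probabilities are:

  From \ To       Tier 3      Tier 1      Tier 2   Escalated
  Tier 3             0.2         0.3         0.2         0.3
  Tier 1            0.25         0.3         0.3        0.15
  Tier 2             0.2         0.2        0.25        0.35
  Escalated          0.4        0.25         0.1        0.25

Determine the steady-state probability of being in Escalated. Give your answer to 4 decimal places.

Let the stationary distribution be π with π = πP and π_1 + π_2 + π_3 + π_4 = 1.
π_1 = 0.2·π_1 + 0.25·π_2 + 0.2·π_3 + 0.4·π_4
π_2 = 0.3·π_1 + 0.3·π_2 + 0.2·π_3 + 0.25·π_4
π_3 = 0.2·π_1 + 0.3·π_2 + 0.25·π_3 + 0.1·π_4
Solving with the normalization constraint gives π = (0.2649, 0.2660, 0.2114, 0.2578).
So the stationary probability of Escalated is 0.2578.

0.2578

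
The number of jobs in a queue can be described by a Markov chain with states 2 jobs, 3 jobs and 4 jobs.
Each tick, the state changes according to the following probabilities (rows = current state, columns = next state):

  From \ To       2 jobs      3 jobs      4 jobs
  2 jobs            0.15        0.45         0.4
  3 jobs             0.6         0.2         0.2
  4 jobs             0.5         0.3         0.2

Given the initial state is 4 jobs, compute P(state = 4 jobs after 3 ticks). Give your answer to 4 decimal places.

Propagate the distribution vector 3 ticks from 4 jobs.
After 0 ticks: (0.0000, 0.0000, 1.0000)
After 1 tick: (0.5000, 0.3000, 0.2000)
After 2 ticks: (0.3550, 0.3450, 0.3000)
After 3 ticks: (0.4103, 0.3188, 0.2710)
P(in 4 jobs after 3 ticks) = 0.2710

0.2710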